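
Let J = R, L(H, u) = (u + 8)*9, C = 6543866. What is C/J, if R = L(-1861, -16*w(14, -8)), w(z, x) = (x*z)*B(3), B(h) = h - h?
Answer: 3271933/36 ≈ 90887.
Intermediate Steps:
B(h) = 0
w(z, x) = 0 (w(z, x) = (x*z)*0 = 0)
L(H, u) = 72 + 9*u (L(H, u) = (8 + u)*9 = 72 + 9*u)
R = 72 (R = 72 + 9*(-16*0) = 72 + 9*0 = 72 + 0 = 72)
J = 72
C/J = 6543866/72 = 6543866*(1/72) = 3271933/36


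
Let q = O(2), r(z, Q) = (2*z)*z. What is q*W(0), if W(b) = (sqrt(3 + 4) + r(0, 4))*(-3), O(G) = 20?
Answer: -60*sqrt(7) ≈ -158.75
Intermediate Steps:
r(z, Q) = 2*z**2
q = 20
W(b) = -3*sqrt(7) (W(b) = (sqrt(3 + 4) + 2*0**2)*(-3) = (sqrt(7) + 2*0)*(-3) = (sqrt(7) + 0)*(-3) = sqrt(7)*(-3) = -3*sqrt(7))
q*W(0) = 20*(-3*sqrt(7)) = -60*sqrt(7)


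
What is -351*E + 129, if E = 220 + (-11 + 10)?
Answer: -76740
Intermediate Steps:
E = 219 (E = 220 - 1 = 219)
-351*E + 129 = -351*219 + 129 = -76869 + 129 = -76740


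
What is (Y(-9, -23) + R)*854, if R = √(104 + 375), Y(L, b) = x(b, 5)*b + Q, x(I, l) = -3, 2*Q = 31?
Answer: 72163 + 854*√479 ≈ 90854.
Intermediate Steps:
Q = 31/2 (Q = (½)*31 = 31/2 ≈ 15.500)
Y(L, b) = 31/2 - 3*b (Y(L, b) = -3*b + 31/2 = 31/2 - 3*b)
R = √479 ≈ 21.886
(Y(-9, -23) + R)*854 = ((31/2 - 3*(-23)) + √479)*854 = ((31/2 + 69) + √479)*854 = (169/2 + √479)*854 = 72163 + 854*√479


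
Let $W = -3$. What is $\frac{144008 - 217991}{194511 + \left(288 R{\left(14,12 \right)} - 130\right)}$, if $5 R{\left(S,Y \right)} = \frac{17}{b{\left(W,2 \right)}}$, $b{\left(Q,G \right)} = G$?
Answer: $- \frac{369915}{974353} \approx -0.37965$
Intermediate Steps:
$R{\left(S,Y \right)} = \frac{17}{10}$ ($R{\left(S,Y \right)} = \frac{17 \cdot \frac{1}{2}}{5} = \frac{1}{5} \cdot \frac{17}{2} = \frac{17}{10}$)
$\frac{144008 - 217991}{194511 + \left(288 R{\left(14,12 \right)} - 130\right)} = \frac{144008 - 217991}{194511 + \left(288 \cdot \frac{17}{10} - 130\right)} = - \frac{73983}{194511 + \left(\frac{2448}{5} - 130\right)} = - \frac{73983}{194511 + \frac{1798}{5}} = - \frac{73983}{\frac{974353}{5}} = \left(-73983\right) \frac{5}{974353} = - \frac{369915}{974353}$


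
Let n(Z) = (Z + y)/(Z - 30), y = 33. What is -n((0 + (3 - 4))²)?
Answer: 34/29 ≈ 1.1724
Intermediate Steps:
n(Z) = (33 + Z)/(-30 + Z) (n(Z) = (Z + 33)/(Z - 30) = (33 + Z)/(-30 + Z))
-n((0 + (3 - 4))²) = -(33 + (0 + (3 - 4))²)/(-30 + (0 + (3 - 4))²) = -(33 + (0 - 1)²)/(-30 + (0 - 1)²) = -(33 + (-1)²)/(-30 + (-1)²) = -(33 + 1)/(-30 + 1) = -34/(-29) = -(-1)*34/29 = -1*(-34/29) = 34/29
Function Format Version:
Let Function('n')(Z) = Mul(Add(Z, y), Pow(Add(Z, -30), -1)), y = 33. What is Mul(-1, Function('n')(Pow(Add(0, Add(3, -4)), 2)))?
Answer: Rational(34, 29) ≈ 1.1724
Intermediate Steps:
Function('n')(Z) = Mul(Pow(Add(-30, Z), -1), Add(33, Z)) (Function('n')(Z) = Mul(Add(Z, 33), Pow(Add(Z, -30), -1)) = Mul(Add(33, Z), Pow(Add(-30, Z), -1)) = Mul(Pow(Add(-30, Z), -1), Add(33, Z)))
Mul(-1, Function('n')(Pow(Add(0, Add(3, -4)), 2))) = Mul(-1, Mul(Pow(Add(-30, Pow(Add(0, Add(3, -4)), 2)), -1), Add(33, Pow(Add(0, Add(3, -4)), 2)))) = Mul(-1, Mul(Pow(Add(-30, Pow(Add(0, -1), 2)), -1), Add(33, Pow(Add(0, -1), 2)))) = Mul(-1, Mul(Pow(Add(-30, Pow(-1, 2)), -1), Add(33, Pow(-1, 2)))) = Mul(-1, Mul(Pow(Add(-30, 1), -1), Add(33, 1))) = Mul(-1, Mul(Pow(-29, -1), 34)) = Mul(-1, Mul(Rational(-1, 29), 34)) = Mul(-1, Rational(-34, 29)) = Rational(34, 29)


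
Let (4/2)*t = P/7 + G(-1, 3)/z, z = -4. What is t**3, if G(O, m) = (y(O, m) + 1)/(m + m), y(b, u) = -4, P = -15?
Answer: -1442897/1404928 ≈ -1.0270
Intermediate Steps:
G(O, m) = -3/(2*m) (G(O, m) = (-4 + 1)/(m + m) = -3*1/(2*m) = -3/(2*m))
t = -113/112 (t = (-15/7 - 3/2/3/(-4))/2 = (-15*1/7 - 3/2*1/3*(-1/4))/2 = (-15/7 - 1/2*(-1/4))/2 = (-15/7 + 1/8)/2 = (1/2)*(-113/56) = -113/112 ≈ -1.0089)
t**3 = (-113/112)**3 = -1442897/1404928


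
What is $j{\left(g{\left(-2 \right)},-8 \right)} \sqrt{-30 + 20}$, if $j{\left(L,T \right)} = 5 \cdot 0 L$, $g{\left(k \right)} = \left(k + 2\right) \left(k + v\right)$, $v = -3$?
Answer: $0$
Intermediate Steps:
$g{\left(k \right)} = \left(-3 + k\right) \left(2 + k\right)$ ($g{\left(k \right)} = \left(k + 2\right) \left(k - 3\right) = \left(2 + k\right) \left(-3 + k\right) = \left(-3 + k\right) \left(2 + k\right)$)
$j{\left(L,T \right)} = 0$ ($j{\left(L,T \right)} = 0 L = 0$)
$j{\left(g{\left(-2 \right)},-8 \right)} \sqrt{-30 + 20} = 0 \sqrt{-30 + 20} = 0 \sqrt{-10} = 0 i \sqrt{10} = 0$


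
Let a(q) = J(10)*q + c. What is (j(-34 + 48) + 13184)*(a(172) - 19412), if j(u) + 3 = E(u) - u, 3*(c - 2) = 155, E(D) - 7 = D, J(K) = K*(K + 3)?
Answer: 39585980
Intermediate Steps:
J(K) = K*(3 + K)
E(D) = 7 + D
c = 161/3 (c = 2 + (1/3)*155 = 2 + 155/3 = 161/3 ≈ 53.667)
a(q) = 161/3 + 130*q (a(q) = (10*(3 + 10))*q + 161/3 = (10*13)*q + 161/3 = 130*q + 161/3 = 161/3 + 130*q)
j(u) = 4 (j(u) = -3 + ((7 + u) - u) = -3 + 7 = 4)
(j(-34 + 48) + 13184)*(a(172) - 19412) = (4 + 13184)*((161/3 + 130*172) - 19412) = 13188*((161/3 + 22360) - 19412) = 13188*(67241/3 - 19412) = 13188*(9005/3) = 39585980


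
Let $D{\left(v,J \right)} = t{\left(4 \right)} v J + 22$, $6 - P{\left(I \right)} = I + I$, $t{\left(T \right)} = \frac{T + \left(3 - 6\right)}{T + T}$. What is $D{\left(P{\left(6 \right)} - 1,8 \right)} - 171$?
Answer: $-156$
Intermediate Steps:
$t{\left(T \right)} = \frac{-3 + T}{2 T}$ ($t{\left(T \right)} = \frac{T + \left(3 - 6\right)}{2 T} = \left(T - 3\right) \frac{1}{2 T} = \left(-3 + T\right) \frac{1}{2 T} = \frac{-3 + T}{2 T}$)
$P{\left(I \right)} = 6 - 2 I$ ($P{\left(I \right)} = 6 - \left(I + I\right) = 6 - 2 I$)
$D{\left(v,J \right)} = 22 + \frac{J v}{8}$ ($D{\left(v,J \right)} = \frac{-3 + 4}{2 \cdot 4} v J + 22 = \frac{1}{2} \cdot \frac{1}{4} \cdot 1 v J + 22 = \frac{v}{8} J + 22 = \frac{J v}{8} + 22 = 22 + \frac{J v}{8}$)
$D{\left(P{\left(6 \right)} - 1,8 \right)} - 171 = \left(22 + \frac{1}{8} \cdot 8 \left(\left(6 - 12\right) - 1\right)\right) - 171 = \left(22 + \frac{1}{8} \cdot 8 \left(-6 - 1\right)\right) - 171 = \left(22 + \frac{1}{8} \cdot 8 \left(-7\right)\right) - 171 = \left(22 - 7\right) - 171 = 15 - 171 = -156$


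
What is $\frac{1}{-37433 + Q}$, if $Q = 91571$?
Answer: $\frac{1}{54138} \approx 1.8471 \cdot 10^{-5}$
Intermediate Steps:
$\frac{1}{-37433 + Q} = \frac{1}{-37433 + 91571} = \frac{1}{54138}$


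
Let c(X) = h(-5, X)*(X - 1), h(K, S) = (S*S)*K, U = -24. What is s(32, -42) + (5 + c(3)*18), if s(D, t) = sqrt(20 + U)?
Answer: -1615 + 2*I ≈ -1615.0 + 2.0*I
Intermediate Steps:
h(K, S) = K*S**2 (h(K, S) = S**2*K = K*S**2)
c(X) = -5*X**2*(-1 + X) (c(X) = (-5*X**2)*(X - 1) = (-5*X**2)*(-1 + X) = -5*X**2*(-1 + X))
s(D, t) = 2*I (s(D, t) = sqrt(20 - 24) = sqrt(-4) = 2*I)
s(32, -42) + (5 + c(3)*18) = 2*I + (5 + (5*3**2*(1 - 1*3))*18) = 2*I + (5 + (5*9*(1 - 3))*18) = 2*I + (5 + (5*9*(-2))*18) = 2*I + (5 - 90*18) = 2*I + (5 - 1620) = 2*I - 1615 = -1615 + 2*I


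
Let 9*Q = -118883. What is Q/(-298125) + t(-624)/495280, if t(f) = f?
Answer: 715076278/16611226875 ≈ 0.043048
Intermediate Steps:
Q = -118883/9 (Q = (1/9)*(-118883) = -118883/9 ≈ -13209.)
Q/(-298125) + t(-624)/495280 = -118883/9/(-298125) - 624/495280 = -118883/9*(-1/298125) - 624*1/495280 = 118883/2683125 - 39/30955 = 715076278/16611226875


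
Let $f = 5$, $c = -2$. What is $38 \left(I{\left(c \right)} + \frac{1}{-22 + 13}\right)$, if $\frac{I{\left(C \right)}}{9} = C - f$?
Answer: $- \frac{21584}{9} \approx -2398.2$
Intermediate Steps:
$I{\left(C \right)} = -45 + 9 C$ ($I{\left(C \right)} = 9 \left(C - 5\right) = 9 \left(-5 + C\right) = -45 + 9 C$)
$38 \left(I{\left(c \right)} + \frac{1}{-22 + 13}\right) = 38 \left(\left(-45 + 9 \left(-2\right)\right) + \frac{1}{-22 + 13}\right) = 38 \left(\left(-45 - 18\right) + \frac{1}{-9}\right) = 38 \left(-63 - \frac{1}{9}\right) = 38 \left(- \frac{568}{9}\right) = - \frac{21584}{9}$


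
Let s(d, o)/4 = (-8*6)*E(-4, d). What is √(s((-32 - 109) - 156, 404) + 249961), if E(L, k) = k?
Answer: 7*√6265 ≈ 554.06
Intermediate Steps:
s(d, o) = -192*d (s(d, o) = 4*((-8*6)*d) = 4*(-48*d) = -192*d)
√(s((-32 - 109) - 156, 404) + 249961) = √(-192*((-32 - 109) - 156) + 249961) = √(-192*(-141 - 156) + 249961) = √(-192*(-297) + 249961) = √(57024 + 249961) = √306985 = 7*√6265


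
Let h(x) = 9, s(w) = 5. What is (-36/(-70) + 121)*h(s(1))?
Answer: 38277/35 ≈ 1093.6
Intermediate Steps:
(-36/(-70) + 121)*h(s(1)) = (-36/(-70) + 121)*9 = (-36*(-1/70) + 121)*9 = (18/35 + 121)*9 = (4253/35)*9 = 38277/35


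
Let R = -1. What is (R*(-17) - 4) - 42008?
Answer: -41995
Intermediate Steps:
(R*(-17) - 4) - 42008 = (-1*(-17) - 4) - 42008 = (17 - 4) - 42008 = 13 - 42008 = -41995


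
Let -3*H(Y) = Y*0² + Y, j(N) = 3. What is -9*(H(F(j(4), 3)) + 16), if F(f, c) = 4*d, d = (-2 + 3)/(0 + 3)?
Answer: -140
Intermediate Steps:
d = ⅓ (d = 1/3 = 1*(⅓) = ⅓ ≈ 0.33333)
F(f, c) = 4/3 (F(f, c) = 4*(⅓) = 4/3)
H(Y) = -Y/3 (H(Y) = -(Y*0² + Y)/3 = -(Y*0 + Y)/3 = -(0 + Y)/3 = -Y/3)
-9*(H(F(j(4), 3)) + 16) = -9*(-⅓*4/3 + 16) = -9*(-4/9 + 16) = -9*140/9 = -140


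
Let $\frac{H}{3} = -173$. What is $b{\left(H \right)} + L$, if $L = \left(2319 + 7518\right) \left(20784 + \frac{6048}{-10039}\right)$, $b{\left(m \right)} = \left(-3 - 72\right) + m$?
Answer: $\frac{2052430258770}{10039} \approx 2.0445 \cdot 10^{8}$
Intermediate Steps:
$H = -519$ ($H = 3 \left(-173\right) = -519$)
$b{\left(m \right)} = -75 + m$
$L = \frac{2052436221936}{10039}$ ($L = 9837 \left(20784 + 6048 \left(- \frac{1}{10039}\right)\right) = 9837 \left(20784 - \frac{6048}{10039}\right) = 9837 \cdot \frac{208644528}{10039} = \frac{2052436221936}{10039} \approx 2.0445 \cdot 10^{8}$)
$b{\left(H \right)} + L = \left(-75 - 519\right) + \frac{2052436221936}{10039} = -594 + \frac{2052436221936}{10039} = \frac{2052430258770}{10039}$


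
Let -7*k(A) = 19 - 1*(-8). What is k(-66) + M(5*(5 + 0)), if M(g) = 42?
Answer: 267/7 ≈ 38.143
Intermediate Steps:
k(A) = -27/7 (k(A) = -(19 - 1*(-8))/7 = -(19 + 8)/7 = -⅐*27 = -27/7)
k(-66) + M(5*(5 + 0)) = -27/7 + 42 = 267/7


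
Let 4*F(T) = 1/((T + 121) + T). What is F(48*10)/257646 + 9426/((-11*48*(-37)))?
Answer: 54693447245/113355737682 ≈ 0.48249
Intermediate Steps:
F(T) = 1/(4*(121 + 2*T)) (F(T) = 1/(4*((T + 121) + T)) = 1/(4*((121 + T) + T)) = 1/(4*(121 + 2*T)))
F(48*10)/257646 + 9426/((-11*48*(-37))) = (1/(4*(121 + 2*(48*10))))/257646 + 9426/((-11*48*(-37))) = (1/(4*(121 + 2*480)))*(1/257646) + 9426/((-528*(-37))) = (1/(4*(121 + 960)))*(1/257646) + 9426/19536 = ((1/4)/1081)*(1/257646) + 9426*(1/19536) = ((1/4)*(1/1081))*(1/257646) + 1571/3256 = (1/4324)*(1/257646) + 1571/3256 = 1/1114061304 + 1571/3256 = 54693447245/113355737682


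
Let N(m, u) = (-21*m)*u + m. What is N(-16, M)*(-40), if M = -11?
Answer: 148480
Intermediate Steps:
N(m, u) = m - 21*m*u (N(m, u) = -21*m*u + m = m - 21*m*u)
N(-16, M)*(-40) = -16*(1 - 21*(-11))*(-40) = -16*(1 + 231)*(-40) = -16*232*(-40) = -3712*(-40) = 148480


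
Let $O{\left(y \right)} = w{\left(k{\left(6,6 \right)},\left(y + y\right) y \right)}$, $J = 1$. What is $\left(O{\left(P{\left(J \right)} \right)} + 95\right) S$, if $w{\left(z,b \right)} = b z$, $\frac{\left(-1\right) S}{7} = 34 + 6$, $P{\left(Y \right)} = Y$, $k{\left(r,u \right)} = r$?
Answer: $-29960$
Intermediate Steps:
$S = -280$ ($S = - 7 \left(34 + 6\right) = \left(-7\right) 40 = -280$)
$O{\left(y \right)} = 12 y^{2}$ ($O{\left(y \right)} = \left(y + y\right) y 6 = 2 y y 6 = 2 y^{2} \cdot 6 = 12 y^{2}$)
$\left(O{\left(P{\left(J \right)} \right)} + 95\right) S = \left(12 \cdot 1^{2} + 95\right) \left(-280\right) = \left(12 \cdot 1 + 95\right) \left(-280\right) = \left(12 + 95\right) \left(-280\right) = 107 \left(-280\right) = -29960$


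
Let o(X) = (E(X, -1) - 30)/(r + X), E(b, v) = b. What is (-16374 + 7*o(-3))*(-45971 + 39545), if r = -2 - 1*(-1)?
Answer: 209696445/2 ≈ 1.0485e+8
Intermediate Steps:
r = -1 (r = -2 + 1 = -1)
o(X) = (-30 + X)/(-1 + X) (o(X) = (X - 30)/(-1 + X) = (-30 + X)/(-1 + X))
(-16374 + 7*o(-3))*(-45971 + 39545) = (-16374 + 7*((-30 - 3)/(-1 - 3)))*(-45971 + 39545) = (-16374 + 7*(-33/(-4)))*(-6426) = (-16374 + 7*(-¼*(-33)))*(-6426) = (-16374 + 7*(33/4))*(-6426) = (-16374 + 231/4)*(-6426) = -65265/4*(-6426) = 209696445/2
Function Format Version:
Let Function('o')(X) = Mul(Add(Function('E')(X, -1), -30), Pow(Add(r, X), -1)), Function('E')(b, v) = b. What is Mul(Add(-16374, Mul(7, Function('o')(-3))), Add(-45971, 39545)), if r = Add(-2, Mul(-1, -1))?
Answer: Rational(209696445, 2) ≈ 1.0485e+8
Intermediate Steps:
r = -1 (r = Add(-2, 1) = -1)
Function('o')(X) = Mul(Pow(Add(-1, X), -1), Add(-30, X)) (Function('o')(X) = Mul(Add(X, -30), Pow(Add(-1, X), -1)) = Mul(Add(-30, X), Pow(Add(-1, X), -1)) = Mul(Pow(Add(-1, X), -1), Add(-30, X)))
Mul(Add(-16374, Mul(7, Function('o')(-3))), Add(-45971, 39545)) = Mul(Add(-16374, Mul(7, Mul(Pow(Add(-1, -3), -1), Add(-30, -3)))), Add(-45971, 39545)) = Mul(Add(-16374, Mul(7, Mul(Pow(-4, -1), -33))), -6426) = Mul(Add(-16374, Mul(7, Mul(Rational(-1, 4), -33))), -6426) = Mul(Add(-16374, Mul(7, Rational(33, 4))), -6426) = Mul(Add(-16374, Rational(231, 4)), -6426) = Mul(Rational(-65265, 4), -6426) = Rational(209696445, 2)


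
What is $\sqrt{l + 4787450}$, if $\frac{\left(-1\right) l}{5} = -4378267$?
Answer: $7 \sqrt{544465} \approx 5165.1$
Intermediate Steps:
$l = 21891335$ ($l = \left(-5\right) \left(-4378267\right) = 21891335$)
$\sqrt{l + 4787450} = \sqrt{21891335 + 4787450} = \sqrt{26678785} = 7 \sqrt{544465}$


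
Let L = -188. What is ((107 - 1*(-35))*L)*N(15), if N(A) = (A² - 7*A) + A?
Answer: -3603960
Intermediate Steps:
N(A) = A² - 6*A
((107 - 1*(-35))*L)*N(15) = ((107 - 1*(-35))*(-188))*(15*(-6 + 15)) = ((107 + 35)*(-188))*(15*9) = (142*(-188))*135 = -26696*135 = -3603960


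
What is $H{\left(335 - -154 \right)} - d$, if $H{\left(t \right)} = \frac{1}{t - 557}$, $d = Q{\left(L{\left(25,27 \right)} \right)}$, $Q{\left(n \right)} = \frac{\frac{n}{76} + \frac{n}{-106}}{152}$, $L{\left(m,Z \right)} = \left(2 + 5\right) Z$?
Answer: $- \frac{201259}{10408352} \approx -0.019336$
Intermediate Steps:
$L{\left(m,Z \right)} = 7 Z$
$Q{\left(n \right)} = \frac{15 n}{612256}$ ($Q{\left(n \right)} = \left(n \frac{1}{76} + n \left(- \frac{1}{106}\right)\right) \frac{1}{152} = \left(\frac{n}{76} - \frac{n}{106}\right) \frac{1}{152} = \frac{15 n}{4028} \cdot \frac{1}{152} = \frac{15 n}{612256}$)
$d = \frac{2835}{612256}$ ($d = \frac{15 \cdot 7 \cdot 27}{612256} = \frac{15}{612256} \cdot 189 = \frac{2835}{612256} \approx 0.0046304$)
$H{\left(t \right)} = \frac{1}{-557 + t}$
$H{\left(335 - -154 \right)} - d = \frac{1}{-557 + \left(335 - -154\right)} - \frac{2835}{612256} = \frac{1}{-557 + \left(335 + 154\right)} - \frac{2835}{612256} = \frac{1}{-557 + 489} - \frac{2835}{612256} = \frac{1}{-68} - \frac{2835}{612256} = - \frac{1}{68} - \frac{2835}{612256} = - \frac{201259}{10408352}$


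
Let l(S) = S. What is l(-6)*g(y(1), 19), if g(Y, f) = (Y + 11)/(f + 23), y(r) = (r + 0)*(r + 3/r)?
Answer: -15/7 ≈ -2.1429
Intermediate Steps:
y(r) = r*(r + 3/r)
g(Y, f) = (11 + Y)/(23 + f)
l(-6)*g(y(1), 19) = -6*(11 + (3 + 1²))/(23 + 19) = -6*(11 + (3 + 1))/42 = -(11 + 4)/7 = -15/7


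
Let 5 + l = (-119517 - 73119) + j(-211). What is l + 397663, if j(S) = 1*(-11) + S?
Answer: 204800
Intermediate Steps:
j(S) = -11 + S
l = -192863 (l = -5 + ((-119517 - 73119) + (-11 - 211)) = -5 + (-192636 - 222) = -5 - 192858 = -192863)
l + 397663 = -192863 + 397663 = 204800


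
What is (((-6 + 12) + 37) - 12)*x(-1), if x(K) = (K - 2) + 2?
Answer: -31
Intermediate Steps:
x(K) = K (x(K) = (-2 + K) + 2 = K)
(((-6 + 12) + 37) - 12)*x(-1) = (((-6 + 12) + 37) - 12)*(-1) = ((6 + 37) - 12)*(-1) = (43 - 12)*(-1) = 31*(-1) = -31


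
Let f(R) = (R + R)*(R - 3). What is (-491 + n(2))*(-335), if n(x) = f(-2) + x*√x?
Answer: 157785 - 670*√2 ≈ 1.5684e+5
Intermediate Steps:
f(R) = 2*R*(-3 + R) (f(R) = (2*R)*(-3 + R) = 2*R*(-3 + R))
n(x) = 20 + x^(3/2) (n(x) = 2*(-2)*(-3 - 2) + x*√x = 2*(-2)*(-5) + x^(3/2) = 20 + x^(3/2))
(-491 + n(2))*(-335) = (-491 + (20 + 2^(3/2)))*(-335) = (-491 + (20 + 2*√2))*(-335) = (-471 + 2*√2)*(-335) = 157785 - 670*√2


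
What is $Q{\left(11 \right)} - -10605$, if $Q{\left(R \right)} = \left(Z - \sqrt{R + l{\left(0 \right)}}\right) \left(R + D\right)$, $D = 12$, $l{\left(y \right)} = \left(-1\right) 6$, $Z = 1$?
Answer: $10628 - 23 \sqrt{5} \approx 10577.0$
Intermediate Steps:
$l{\left(y \right)} = -6$
$Q{\left(R \right)} = \left(1 - \sqrt{-6 + R}\right) \left(12 + R\right)$ ($Q{\left(R \right)} = \left(1 - \sqrt{R - 6}\right) \left(R + 12\right) = \left(1 - \sqrt{-6 + R}\right) \left(12 + R\right)$)
$Q{\left(11 \right)} - -10605 = \left(12 + 11 - 12 \sqrt{-6 + 11} - 11 \sqrt{-6 + 11}\right) - -10605 = \left(12 + 11 - 12 \sqrt{5} - 11 \sqrt{5}\right) + 10605 = \left(23 - 23 \sqrt{5}\right) + 10605 = 10628 - 23 \sqrt{5}$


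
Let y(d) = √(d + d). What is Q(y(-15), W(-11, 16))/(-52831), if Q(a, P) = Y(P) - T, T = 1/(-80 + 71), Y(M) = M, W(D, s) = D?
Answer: 98/475479 ≈ 0.00020611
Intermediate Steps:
y(d) = √2*√d (y(d) = √(2*d) = √2*√d)
T = -⅑ (T = 1/(-9) = -⅑ ≈ -0.11111)
Q(a, P) = ⅑ + P (Q(a, P) = P - 1*(-⅑) = P + ⅑ = ⅑ + P)
Q(y(-15), W(-11, 16))/(-52831) = (⅑ - 11)/(-52831) = -98/9*(-1/52831) = 98/475479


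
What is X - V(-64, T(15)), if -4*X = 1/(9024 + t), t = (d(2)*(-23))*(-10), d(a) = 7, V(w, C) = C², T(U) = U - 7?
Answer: -2722305/42536 ≈ -64.000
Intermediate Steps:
T(U) = -7 + U
t = 1610 (t = (7*(-23))*(-10) = -161*(-10) = 1610)
X = -1/42536 (X = -1/(4*(9024 + 1610)) = -¼/10634 = -¼*1/10634 = -1/42536 ≈ -2.3509e-5)
X - V(-64, T(15)) = -1/42536 - (-7 + 15)² = -1/42536 - 1*8² = -1/42536 - 1*64 = -1/42536 - 64 = -2722305/42536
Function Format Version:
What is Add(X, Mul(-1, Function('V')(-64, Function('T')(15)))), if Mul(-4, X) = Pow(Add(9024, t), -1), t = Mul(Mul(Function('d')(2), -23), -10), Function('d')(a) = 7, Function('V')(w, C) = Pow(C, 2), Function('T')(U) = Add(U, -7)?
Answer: Rational(-2722305, 42536) ≈ -64.000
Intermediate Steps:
Function('T')(U) = Add(-7, U)
t = 1610 (t = Mul(Mul(7, -23), -10) = Mul(-161, -10) = 1610)
X = Rational(-1, 42536) (X = Mul(Rational(-1, 4), Pow(Add(9024, 1610), -1)) = Mul(Rational(-1, 4), Pow(10634, -1)) = Mul(Rational(-1, 4), Rational(1, 10634)) = Rational(-1, 42536) ≈ -2.3509e-5)
Add(X, Mul(-1, Function('V')(-64, Function('T')(15)))) = Add(Rational(-1, 42536), Mul(-1, Pow(Add(-7, 15), 2))) = Add(Rational(-1, 42536), Mul(-1, Pow(8, 2))) = Add(Rational(-1, 42536), Mul(-1, 64)) = Add(Rational(-1, 42536), -64) = Rational(-2722305, 42536)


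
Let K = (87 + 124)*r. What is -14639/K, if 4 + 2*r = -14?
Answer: 14639/1899 ≈ 7.7088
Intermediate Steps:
r = -9 (r = -2 + (½)*(-14) = -2 - 7 = -9)
K = -1899 (K = (87 + 124)*(-9) = 211*(-9) = -1899)
-14639/K = -14639/(-1899) = -14639*(-1/1899) = 14639/1899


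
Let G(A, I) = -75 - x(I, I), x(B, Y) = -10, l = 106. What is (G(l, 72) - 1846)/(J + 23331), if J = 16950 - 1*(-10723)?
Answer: -1911/51004 ≈ -0.037468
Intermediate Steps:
G(A, I) = -65 (G(A, I) = -75 - 1*(-10) = -75 + 10 = -65)
J = 27673 (J = 16950 + 10723 = 27673)
(G(l, 72) - 1846)/(J + 23331) = (-65 - 1846)/(27673 + 23331) = -1911/51004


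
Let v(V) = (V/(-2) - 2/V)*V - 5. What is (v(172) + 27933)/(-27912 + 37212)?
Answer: 2189/1550 ≈ 1.4123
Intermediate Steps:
v(V) = -5 + V*(-2/V - V/2) (v(V) = (V*(-1/2) - 2/V)*V - 5 = (-V/2 - 2/V)*V - 5 = (-2/V - V/2)*V - 5 = V*(-2/V - V/2) - 5 = -5 + V*(-2/V - V/2))
(v(172) + 27933)/(-27912 + 37212) = ((-7 - 1/2*172**2) + 27933)/(-27912 + 37212) = ((-7 - 1/2*29584) + 27933)/9300 = ((-7 - 14792) + 27933)*(1/9300) = (-14799 + 27933)*(1/9300) = 13134*(1/9300) = 2189/1550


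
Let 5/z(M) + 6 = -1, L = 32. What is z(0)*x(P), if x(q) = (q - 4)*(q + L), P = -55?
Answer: -6785/7 ≈ -969.29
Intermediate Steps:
z(M) = -5/7 (z(M) = 5/(-6 - 1) = 5/(-7) = 5*(-⅐) = -5/7)
x(q) = (-4 + q)*(32 + q) (x(q) = (q - 4)*(q + 32) = (-4 + q)*(32 + q))
z(0)*x(P) = -5*(-128 + (-55)² + 28*(-55))/7 = -5*(-128 + 3025 - 1540)/7 = -5/7*1357 = -6785/7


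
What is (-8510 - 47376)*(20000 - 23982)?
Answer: 222538052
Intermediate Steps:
(-8510 - 47376)*(20000 - 23982) = -55886*(-3982) = 222538052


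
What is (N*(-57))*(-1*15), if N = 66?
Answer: 56430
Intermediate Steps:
(N*(-57))*(-1*15) = (66*(-57))*(-1*15) = -3762*(-15) = 56430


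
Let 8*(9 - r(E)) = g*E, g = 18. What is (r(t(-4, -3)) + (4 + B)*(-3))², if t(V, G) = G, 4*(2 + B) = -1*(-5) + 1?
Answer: 441/16 ≈ 27.563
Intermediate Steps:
B = -½ (B = -2 + (-1*(-5) + 1)/4 = -2 + (5 + 1)/4 = -2 + (¼)*6 = -2 + 3/2 = -½ ≈ -0.50000)
r(E) = 9 - 9*E/4
(r(t(-4, -3)) + (4 + B)*(-3))² = ((9 - 9/4*(-3)) + (4 - ½)*(-3))² = ((9 + 27/4) + (7/2)*(-3))² = (63/4 - 21/2)² = (21/4)² = 441/16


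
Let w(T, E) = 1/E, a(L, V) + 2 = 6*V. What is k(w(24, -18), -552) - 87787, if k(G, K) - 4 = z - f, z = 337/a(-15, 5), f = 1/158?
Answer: -194149387/2212 ≈ -87771.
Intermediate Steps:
f = 1/158 ≈ 0.0063291
a(L, V) = -2 + 6*V
z = 337/28 (z = 337/(-2 + 6*5) = 337/(-2 + 30) = 337/28 ≈ 12.036)
k(G, K) = 35457/2212 (k(G, K) = 4 + (337/28 - 1*1/158) = 4 + (337/28 - 1/158) = 4 + 26609/2212 = 35457/2212)
k(w(24, -18), -552) - 87787 = 35457/2212 - 87787 = -194149387/2212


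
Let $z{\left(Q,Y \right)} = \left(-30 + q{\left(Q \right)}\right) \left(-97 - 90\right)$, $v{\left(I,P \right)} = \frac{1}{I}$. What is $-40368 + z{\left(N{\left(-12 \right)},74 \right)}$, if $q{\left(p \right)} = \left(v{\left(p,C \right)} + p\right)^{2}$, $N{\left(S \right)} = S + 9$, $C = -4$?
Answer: $- \frac{331522}{9} \approx -36836.0$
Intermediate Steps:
$N{\left(S \right)} = 9 + S$
$q{\left(p \right)} = \left(p + \frac{1}{p}\right)^{2}$ ($q{\left(p \right)} = \left(\frac{1}{p} + p\right)^{2} = \left(p + \frac{1}{p}\right)^{2}$)
$z{\left(Q,Y \right)} = 5610 - \frac{187 \left(1 + Q^{2}\right)^{2}}{Q^{2}}$ ($z{\left(Q,Y \right)} = \left(-30 + \frac{\left(1 + Q^{2}\right)^{2}}{Q^{2}}\right) \left(-97 - 90\right) = \left(-30 + \frac{\left(1 + Q^{2}\right)^{2}}{Q^{2}}\right) \left(-187\right) = 5610 - \frac{187 \left(1 + Q^{2}\right)^{2}}{Q^{2}}$)
$-40368 + z{\left(N{\left(-12 \right)},74 \right)} = -40368 - \left(-5236 + \frac{187}{\left(9 - 12\right)^{2}} + 187 \left(9 - 12\right)^{2}\right) = -40368 - \left(-5236 + 1683 + \frac{187}{9}\right) = -40368 - - \frac{31790}{9} = -40368 + \frac{31790}{9} = - \frac{331522}{9}$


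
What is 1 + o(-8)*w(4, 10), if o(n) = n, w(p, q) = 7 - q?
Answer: 25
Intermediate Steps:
1 + o(-8)*w(4, 10) = 1 - 8*(7 - 1*10) = 1 - 8*(7 - 10) = 1 - 8*(-3) = 1 + 24 = 25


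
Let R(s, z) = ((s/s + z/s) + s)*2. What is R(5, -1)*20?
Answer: 232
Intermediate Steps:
R(s, z) = 2 + 2*s + 2*z/s (R(s, z) = ((1 + z/s) + s)*2 = (1 + s + z/s)*2 = 2 + 2*s + 2*z/s)
R(5, -1)*20 = (2 + 2*5 + 2*(-1)/5)*20 = (2 + 10 + 2*(-1)*(⅕))*20 = (2 + 10 - ⅖)*20 = (58/5)*20 = 232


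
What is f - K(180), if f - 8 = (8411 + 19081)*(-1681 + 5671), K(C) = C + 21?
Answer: 109692887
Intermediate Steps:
K(C) = 21 + C
f = 109693088 (f = 8 + (8411 + 19081)*(-1681 + 5671) = 8 + 27492*3990 = 8 + 109693080 = 109693088)
f - K(180) = 109693088 - (21 + 180) = 109693088 - 1*201 = 109693088 - 201 = 109692887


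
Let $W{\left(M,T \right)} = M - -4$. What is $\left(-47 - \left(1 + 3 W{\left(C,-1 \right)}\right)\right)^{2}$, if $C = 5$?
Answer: $5625$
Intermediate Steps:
$W{\left(M,T \right)} = 4 + M$ ($W{\left(M,T \right)} = M + 4 = 4 + M$)
$\left(-47 - \left(1 + 3 W{\left(C,-1 \right)}\right)\right)^{2} = \left(-47 - \left(1 + 3 \left(4 + 5\right)\right)\right)^{2} = \left(-47 - 28\right)^{2} = \left(-75\right)^{2} = 5625$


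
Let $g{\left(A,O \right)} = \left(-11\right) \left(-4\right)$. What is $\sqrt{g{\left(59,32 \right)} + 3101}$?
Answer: $\sqrt{3145} \approx 56.08$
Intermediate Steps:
$g{\left(A,O \right)} = 44$
$\sqrt{g{\left(59,32 \right)} + 3101} = \sqrt{44 + 3101} = \sqrt{3145}$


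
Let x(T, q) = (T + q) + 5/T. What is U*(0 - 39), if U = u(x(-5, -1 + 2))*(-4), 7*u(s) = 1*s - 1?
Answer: -936/7 ≈ -133.71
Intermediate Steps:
x(T, q) = T + q + 5/T
u(s) = -1/7 + s/7 (u(s) = (1*s - 1)/7 = (s - 1)/7 = (-1 + s)/7 = -1/7 + s/7)
U = 24/7 (U = (-1/7 + (-5 + (-1 + 2) + 5/(-5))/7)*(-4) = (-1/7 + (-5 + 1 + 5*(-1/5))/7)*(-4) = (-1/7 + (-5 + 1 - 1)/7)*(-4) = (-1/7 + (1/7)*(-5))*(-4) = (-1/7 - 5/7)*(-4) = -6/7*(-4) = 24/7 ≈ 3.4286)
U*(0 - 39) = 24*(0 - 39)/7 = (24/7)*(-39) = -936/7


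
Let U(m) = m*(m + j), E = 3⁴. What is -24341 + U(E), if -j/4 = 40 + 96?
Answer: -61844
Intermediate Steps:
j = -544 (j = -4*(40 + 96) = -4*136 = -544)
E = 81
U(m) = m*(-544 + m) (U(m) = m*(m - 544) = m*(-544 + m))
-24341 + U(E) = -24341 + 81*(-544 + 81) = -24341 + 81*(-463) = -24341 - 37503 = -61844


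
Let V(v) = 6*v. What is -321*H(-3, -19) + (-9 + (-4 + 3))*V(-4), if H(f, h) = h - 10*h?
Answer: -54651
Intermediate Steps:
H(f, h) = -9*h
-321*H(-3, -19) + (-9 + (-4 + 3))*V(-4) = -(-2889)*(-19) + (-9 + (-4 + 3))*(6*(-4)) = -321*171 + (-9 - 1)*(-24) = -54891 - 10*(-24) = -54891 + 240 = -54651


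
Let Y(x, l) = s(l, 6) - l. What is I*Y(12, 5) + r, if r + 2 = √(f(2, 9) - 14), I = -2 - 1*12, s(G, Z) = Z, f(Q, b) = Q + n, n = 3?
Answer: -16 + 3*I ≈ -16.0 + 3.0*I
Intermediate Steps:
f(Q, b) = 3 + Q (f(Q, b) = Q + 3 = 3 + Q)
I = -14 (I = -2 - 12 = -14)
r = -2 + 3*I (r = -2 + √((3 + 2) - 14) = -2 + √(5 - 14) = -2 + √(-9) = -2 + 3*I ≈ -2.0 + 3.0*I)
Y(x, l) = 6 - l
I*Y(12, 5) + r = -14*(6 - 1*5) + (-2 + 3*I) = -14*(6 - 5) + (-2 + 3*I) = -14*1 + (-2 + 3*I) = -14 + (-2 + 3*I) = -16 + 3*I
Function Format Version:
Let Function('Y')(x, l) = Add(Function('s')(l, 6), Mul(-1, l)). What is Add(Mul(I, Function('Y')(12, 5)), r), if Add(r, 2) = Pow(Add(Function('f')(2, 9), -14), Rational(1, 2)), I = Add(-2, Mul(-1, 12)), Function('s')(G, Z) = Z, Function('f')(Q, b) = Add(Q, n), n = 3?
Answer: Add(-16, Mul(3, I)) ≈ Add(-16.000, Mul(3.0000, I))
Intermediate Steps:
Function('f')(Q, b) = Add(3, Q) (Function('f')(Q, b) = Add(Q, 3) = Add(3, Q))
I = -14 (I = Add(-2, -12) = -14)
r = Add(-2, Mul(3, I)) (r = Add(-2, Pow(Add(Add(3, 2), -14), Rational(1, 2))) = Add(-2, Pow(Add(5, -14), Rational(1, 2))) = Add(-2, Pow(-9, Rational(1, 2))) = Add(-2, Mul(3, I)) ≈ Add(-2.0000, Mul(3.0000, I)))
Function('Y')(x, l) = Add(6, Mul(-1, l))
Add(Mul(I, Function('Y')(12, 5)), r) = Add(Mul(-14, Add(6, Mul(-1, 5))), Add(-2, Mul(3, I))) = Add(Mul(-14, Add(6, -5)), Add(-2, Mul(3, I))) = Add(Mul(-14, 1), Add(-2, Mul(3, I))) = Add(-14, Add(-2, Mul(3, I))) = Add(-16, Mul(3, I))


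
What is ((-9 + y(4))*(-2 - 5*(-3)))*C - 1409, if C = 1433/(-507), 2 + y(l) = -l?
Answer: -11152/13 ≈ -857.85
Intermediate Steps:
y(l) = -2 - l
C = -1433/507 (C = 1433*(-1/507) = -1433/507 ≈ -2.8264)
((-9 + y(4))*(-2 - 5*(-3)))*C - 1409 = ((-9 + (-2 - 1*4))*(-2 - 5*(-3)))*(-1433/507) - 1409 = ((-9 + (-2 - 4))*(-2 + 15))*(-1433/507) - 1409 = ((-9 - 6)*13)*(-1433/507) - 1409 = -15*13*(-1433/507) - 1409 = -195*(-1433/507) - 1409 = 7165/13 - 1409 = -11152/13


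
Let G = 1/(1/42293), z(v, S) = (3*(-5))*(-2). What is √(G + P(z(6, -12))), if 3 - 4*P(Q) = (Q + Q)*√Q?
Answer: √(169175 - 60*√30)/2 ≈ 205.45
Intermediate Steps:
z(v, S) = 30 (z(v, S) = -15*(-2) = 30)
G = 42293 (G = 1/(1/42293) = 42293)
P(Q) = ¾ - Q^(3/2)/2 (P(Q) = ¾ - (Q + Q)*√Q/4 = ¾ - 2*Q*√Q/4 = ¾ - Q^(3/2)/2)
√(G + P(z(6, -12))) = √(42293 + (¾ - 15*√30)) = √(169175/4 - 15*√30)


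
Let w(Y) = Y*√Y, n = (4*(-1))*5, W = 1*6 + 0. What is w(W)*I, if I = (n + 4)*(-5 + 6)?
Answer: -96*√6 ≈ -235.15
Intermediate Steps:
W = 6 (W = 6 + 0 = 6)
n = -20 (n = -4*5 = -20)
w(Y) = Y^(3/2)
I = -16 (I = (-20 + 4)*(-5 + 6) = -16*1 = -16)
w(W)*I = 6^(3/2)*(-16) = (6*√6)*(-16) = -96*√6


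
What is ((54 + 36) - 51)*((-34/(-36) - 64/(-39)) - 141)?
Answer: -32389/6 ≈ -5398.2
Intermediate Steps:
((54 + 36) - 51)*((-34/(-36) - 64/(-39)) - 141) = (90 - 51)*((-34*(-1/36) - 64*(-1/39)) - 141) = 39*((17/18 + 64/39) - 141) = 39*(605/234 - 141) = 39*(-32389/234) = -32389/6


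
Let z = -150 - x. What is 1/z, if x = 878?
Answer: -1/1028 ≈ -0.00097276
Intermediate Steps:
z = -1028 (z = -150 - 1*878 = -150 - 878 = -1028)
1/z = 1/(-1028) = -1/1028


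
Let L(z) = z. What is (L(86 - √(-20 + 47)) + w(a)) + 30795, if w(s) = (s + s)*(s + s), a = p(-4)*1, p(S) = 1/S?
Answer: 123525/4 - 3*√3 ≈ 30876.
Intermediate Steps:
a = -¼ (a = 1/(-4) = -¼*1 = -¼ ≈ -0.25000)
w(s) = 4*s² (w(s) = (2*s)*(2*s) = 4*s²)
(L(86 - √(-20 + 47)) + w(a)) + 30795 = ((86 - √(-20 + 47)) + 4*(-¼)²) + 30795 = ((86 - √27) + 4*(1/16)) + 30795 = ((86 - 3*√3) + ¼) + 30795 = (345/4 - 3*√3) + 30795 = 123525/4 - 3*√3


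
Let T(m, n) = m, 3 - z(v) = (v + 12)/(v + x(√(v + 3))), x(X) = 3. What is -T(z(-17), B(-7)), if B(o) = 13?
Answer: -37/14 ≈ -2.6429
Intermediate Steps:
z(v) = 3 - (12 + v)/(3 + v) (z(v) = 3 - (v + 12)/(v + 3) = 3 - (12 + v)/(3 + v))
-T(z(-17), B(-7)) = -(-3 + 2*(-17))/(3 - 17) = -(-3 - 34)/(-14) = -(-1)*(-37)/14 = -1*37/14 = -37/14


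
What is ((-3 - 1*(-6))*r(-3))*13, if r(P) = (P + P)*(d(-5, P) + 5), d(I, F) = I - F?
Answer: -702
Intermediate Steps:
r(P) = -2*P² (r(P) = (P + P)*((-5 - P) + 5) = (2*P)*(-P) = -2*P²)
((-3 - 1*(-6))*r(-3))*13 = ((-3 - 1*(-6))*(-2*(-3)²))*13 = ((-3 + 6)*(-2*9))*13 = (3*(-18))*13 = -54*13 = -702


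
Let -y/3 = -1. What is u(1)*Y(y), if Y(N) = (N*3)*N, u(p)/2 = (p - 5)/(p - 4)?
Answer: 72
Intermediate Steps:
y = 3 (y = -3*(-1) = 3)
u(p) = 2*(-5 + p)/(-4 + p) (u(p) = 2*((p - 5)/(p - 4)) = 2*((-5 + p)/(-4 + p)) = 2*(-5 + p)/(-4 + p))
Y(N) = 3*N**2 (Y(N) = (3*N)*N = 3*N**2)
u(1)*Y(y) = (2*(-5 + 1)/(-4 + 1))*(3*3**2) = (2*(-4)/(-3))*(3*9) = (2*(-1/3)*(-4))*27 = (8/3)*27 = 72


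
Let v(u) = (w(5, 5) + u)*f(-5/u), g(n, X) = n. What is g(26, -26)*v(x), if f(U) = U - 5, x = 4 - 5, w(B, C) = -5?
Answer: 0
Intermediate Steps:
x = -1
f(U) = -5 + U
v(u) = (-5 + u)*(-5 - 5/u)
g(26, -26)*v(x) = 26*(20 - 5*(-1) + 25/(-1)) = 26*(20 + 5 + 25*(-1)) = 26*(20 + 5 - 25) = 26*0 = 0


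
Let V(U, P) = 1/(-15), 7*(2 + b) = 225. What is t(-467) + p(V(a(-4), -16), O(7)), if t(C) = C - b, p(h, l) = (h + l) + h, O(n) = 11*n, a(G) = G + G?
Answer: -44129/105 ≈ -420.28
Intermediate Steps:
b = 211/7 (b = -2 + (⅐)*225 = -2 + 225/7 = 211/7 ≈ 30.143)
a(G) = 2*G
V(U, P) = -1/15 (V(U, P) = 1*(-1/15) = -1/15)
p(h, l) = l + 2*h
t(C) = -211/7 + C (t(C) = C - 1*211/7 = C - 211/7 = -211/7 + C)
t(-467) + p(V(a(-4), -16), O(7)) = (-211/7 - 467) + (11*7 + 2*(-1/15)) = -3480/7 + (77 - 2/15) = -3480/7 + 1153/15 = -44129/105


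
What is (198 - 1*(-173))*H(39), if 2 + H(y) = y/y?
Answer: -371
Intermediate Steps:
H(y) = -1 (H(y) = -2 + y/y = -2 + 1 = -1)
(198 - 1*(-173))*H(39) = (198 - 1*(-173))*(-1) = (198 + 173)*(-1) = 371*(-1) = -371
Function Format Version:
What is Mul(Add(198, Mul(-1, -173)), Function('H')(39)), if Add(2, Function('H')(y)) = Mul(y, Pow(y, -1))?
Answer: -371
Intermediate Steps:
Function('H')(y) = -1 (Function('H')(y) = Add(-2, Mul(y, Pow(y, -1))) = Add(-2, 1) = -1)
Mul(Add(198, Mul(-1, -173)), Function('H')(39)) = Mul(Add(198, Mul(-1, -173)), -1) = Mul(Add(198, 173), -1) = Mul(371, -1) = -371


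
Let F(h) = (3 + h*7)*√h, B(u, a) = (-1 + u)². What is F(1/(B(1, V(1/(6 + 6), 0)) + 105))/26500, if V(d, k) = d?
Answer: 23*√105/20868750 ≈ 1.1293e-5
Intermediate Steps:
F(h) = √h*(3 + 7*h) (F(h) = (3 + 7*h)*√h = √h*(3 + 7*h))
F(1/(B(1, V(1/(6 + 6), 0)) + 105))/26500 = (√(1/((-1 + 1)² + 105))*(3 + 7/((-1 + 1)² + 105)))/26500 = (√(1/(0² + 105))*(3 + 7/(0² + 105)))*(1/26500) = (√(1/(0 + 105))*(3 + 7/(0 + 105)))*(1/26500) = (√(1/105)*(3 + 7/105))*(1/26500) = (√(1/105)*(3 + 7*(1/105)))*(1/26500) = ((√105/105)*(3 + 1/15))*(1/26500) = ((√105/105)*(46/15))*(1/26500) = (46*√105/1575)*(1/26500) = 23*√105/20868750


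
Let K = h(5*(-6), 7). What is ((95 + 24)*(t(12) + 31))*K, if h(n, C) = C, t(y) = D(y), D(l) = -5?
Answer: 21658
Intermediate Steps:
t(y) = -5
K = 7
((95 + 24)*(t(12) + 31))*K = ((95 + 24)*(-5 + 31))*7 = (119*26)*7 = 3094*7 = 21658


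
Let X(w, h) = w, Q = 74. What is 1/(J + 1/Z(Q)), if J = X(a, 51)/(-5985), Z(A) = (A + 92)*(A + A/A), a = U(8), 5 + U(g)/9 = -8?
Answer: 1655850/32503 ≈ 50.945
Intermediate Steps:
U(g) = -117 (U(g) = -45 + 9*(-8) = -45 - 72 = -117)
a = -117
Z(A) = (1 + A)*(92 + A) (Z(A) = (92 + A)*(A + 1) = (92 + A)*(1 + A) = (1 + A)*(92 + A))
J = 13/665 (J = -117/(-5985) = -117*(-1/5985) = 13/665 ≈ 0.019549)
1/(J + 1/Z(Q)) = 1/(13/665 + 1/(92 + 74**2 + 93*74)) = 1/(13/665 + 1/(92 + 5476 + 6882)) = 1/(13/665 + 1/12450) = 1/(32503/1655850) = 1655850/32503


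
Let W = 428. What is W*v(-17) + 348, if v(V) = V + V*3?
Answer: -28756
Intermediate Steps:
v(V) = 4*V (v(V) = V + 3*V = 4*V)
W*v(-17) + 348 = 428*(4*(-17)) + 348 = 428*(-68) + 348 = -29104 + 348 = -28756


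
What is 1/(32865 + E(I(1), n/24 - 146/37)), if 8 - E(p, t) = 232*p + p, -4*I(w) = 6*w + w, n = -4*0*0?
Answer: 4/133123 ≈ 3.0047e-5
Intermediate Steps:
n = 0 (n = 0*0 = 0)
I(w) = -7*w/4 (I(w) = -(6*w + w)/4 = -7*w/4)
E(p, t) = 8 - 233*p (E(p, t) = 8 - (232*p + p) = 8 - 233*p)
1/(32865 + E(I(1), n/24 - 146/37)) = 1/(32865 + (8 - (-1631)/4)) = 1/(32865 + (8 - 233*(-7/4))) = 1/(32865 + (8 + 1631/4)) = 1/(32865 + 1663/4) = 1/(133123/4) = 4/133123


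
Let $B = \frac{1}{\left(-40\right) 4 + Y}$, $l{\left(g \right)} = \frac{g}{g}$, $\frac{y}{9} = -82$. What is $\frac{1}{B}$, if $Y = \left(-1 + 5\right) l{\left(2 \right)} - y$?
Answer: $582$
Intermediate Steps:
$y = -738$ ($y = 9 \left(-82\right) = -738$)
$l{\left(g \right)} = 1$
$Y = 742$ ($Y = \left(-1 + 5\right) 1 - -738 = 4 \cdot 1 + 738 = 4 + 738 = 742$)
$B = \frac{1}{582}$ ($B = \frac{1}{\left(-40\right) 4 + 742} = \frac{1}{-160 + 742} = \frac{1}{582} \approx 0.0017182$)
$\frac{1}{B} = \frac{1}{\frac{1}{582}} = 582$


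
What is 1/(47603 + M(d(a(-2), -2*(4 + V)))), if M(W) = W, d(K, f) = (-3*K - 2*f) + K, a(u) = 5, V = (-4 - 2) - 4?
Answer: 1/47569 ≈ 2.1022e-5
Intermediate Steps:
V = -10 (V = -6 - 4 = -10)
d(K, f) = -2*K - 2*f
1/(47603 + M(d(a(-2), -2*(4 + V)))) = 1/(47603 + (-2*5 - (-4)*(4 - 10))) = 1/(47603 + (-10 - (-4)*(-6))) = 1/(47603 + (-10 - 2*12)) = 1/(47603 + (-10 - 24)) = 1/(47603 - 34) = 1/47569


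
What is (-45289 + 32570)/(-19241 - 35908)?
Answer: 12719/55149 ≈ 0.23063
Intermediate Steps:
(-45289 + 32570)/(-19241 - 35908) = -12719/(-55149) = -12719*(-1/55149) = 12719/55149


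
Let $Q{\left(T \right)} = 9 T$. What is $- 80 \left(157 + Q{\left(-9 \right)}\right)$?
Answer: $-6080$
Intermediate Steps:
$- 80 \left(157 + Q{\left(-9 \right)}\right) = - 80 \left(157 + 9 \left(-9\right)\right) = - 80 \left(157 - 81\right) = \left(-80\right) 76 = -6080$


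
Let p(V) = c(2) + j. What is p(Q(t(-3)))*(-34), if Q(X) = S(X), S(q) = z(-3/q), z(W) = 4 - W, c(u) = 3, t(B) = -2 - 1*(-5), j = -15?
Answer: 408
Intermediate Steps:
t(B) = 3 (t(B) = -2 + 5 = 3)
S(q) = 4 + 3/q (S(q) = 4 - (-3)/q = 4 + 3/q)
Q(X) = 4 + 3/X
p(V) = -12 (p(V) = 3 - 15 = -12)
p(Q(t(-3)))*(-34) = -12*(-34) = 408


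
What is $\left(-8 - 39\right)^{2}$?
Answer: $2209$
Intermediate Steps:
$\left(-8 - 39\right)^{2} = \left(-47\right)^{2} = 2209$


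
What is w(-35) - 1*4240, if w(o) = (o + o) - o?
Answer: -4275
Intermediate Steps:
w(o) = o (w(o) = 2*o - o = o)
w(-35) - 1*4240 = -35 - 1*4240 = -35 - 4240 = -4275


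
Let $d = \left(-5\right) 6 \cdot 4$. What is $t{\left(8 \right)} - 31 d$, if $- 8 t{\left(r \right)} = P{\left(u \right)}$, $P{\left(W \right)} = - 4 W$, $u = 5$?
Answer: $\frac{7445}{2} \approx 3722.5$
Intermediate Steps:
$t{\left(r \right)} = \frac{5}{2}$ ($t{\left(r \right)} = - \frac{\left(-4\right) 5}{8} = \left(- \frac{1}{8}\right) \left(-20\right) = \frac{5}{2}$)
$d = -120$ ($d = \left(-30\right) 4 = -120$)
$t{\left(8 \right)} - 31 d = \frac{5}{2} - -3720 = \frac{5}{2} + 3720 = \frac{7445}{2}$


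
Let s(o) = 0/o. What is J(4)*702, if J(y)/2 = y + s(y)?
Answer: 5616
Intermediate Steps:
s(o) = 0
J(y) = 2*y (J(y) = 2*(y + 0) = 2*y)
J(4)*702 = (2*4)*702 = 8*702 = 5616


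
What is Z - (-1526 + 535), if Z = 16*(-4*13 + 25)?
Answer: 559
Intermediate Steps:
Z = -432 (Z = 16*(-52 + 25) = 16*(-27) = -432)
Z - (-1526 + 535) = -432 - (-1526 + 535) = -432 - 1*(-991) = -432 + 991 = 559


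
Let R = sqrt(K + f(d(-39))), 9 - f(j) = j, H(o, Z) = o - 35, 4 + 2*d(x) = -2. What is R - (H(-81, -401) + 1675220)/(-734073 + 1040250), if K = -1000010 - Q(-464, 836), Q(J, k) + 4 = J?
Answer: -558368/102059 + I*sqrt(999530) ≈ -5.471 + 999.76*I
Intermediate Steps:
Q(J, k) = -4 + J
d(x) = -3 (d(x) = -2 + (1/2)*(-2) = -2 - 1 = -3)
H(o, Z) = -35 + o
f(j) = 9 - j
K = -999542 (K = -1000010 - (-4 - 464) = -1000010 - 1*(-468) = -1000010 + 468 = -999542)
R = I*sqrt(999530) (R = sqrt(-999542 + (9 - 1*(-3))) = sqrt(-999542 + (9 + 3)) = sqrt(-999542 + 12) = sqrt(-999530) = I*sqrt(999530) ≈ 999.76*I)
R - (H(-81, -401) + 1675220)/(-734073 + 1040250) = I*sqrt(999530) - ((-35 - 81) + 1675220)/(-734073 + 1040250) = I*sqrt(999530) - (-116 + 1675220)/306177 = I*sqrt(999530) - 1675104/306177 = I*sqrt(999530) - 1*558368/102059 = I*sqrt(999530) - 558368/102059 = -558368/102059 + I*sqrt(999530)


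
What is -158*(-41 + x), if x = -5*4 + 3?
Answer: 9164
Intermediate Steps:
x = -17 (x = -20 + 3 = -17)
-158*(-41 + x) = -158*(-41 - 17) = -158*(-58) = 9164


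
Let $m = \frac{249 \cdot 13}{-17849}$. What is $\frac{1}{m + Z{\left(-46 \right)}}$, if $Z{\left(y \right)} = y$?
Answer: $- \frac{1373}{63407} \approx -0.021654$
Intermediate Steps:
$m = - \frac{249}{1373}$ ($m = 3237 \left(- \frac{1}{17849}\right) = - \frac{249}{1373} \approx -0.18135$)
$\frac{1}{m + Z{\left(-46 \right)}} = \frac{1}{- \frac{249}{1373} - 46} = \frac{1}{- \frac{63407}{1373}} = - \frac{1373}{63407}$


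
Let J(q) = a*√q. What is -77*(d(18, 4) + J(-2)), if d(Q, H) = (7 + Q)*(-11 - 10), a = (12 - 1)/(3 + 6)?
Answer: 40425 - 847*I*√2/9 ≈ 40425.0 - 133.09*I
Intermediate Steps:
a = 11/9 ≈ 1.2222
d(Q, H) = -147 - 21*Q (d(Q, H) = (7 + Q)*(-21) = -147 - 21*Q)
J(q) = 11*√q/9
-77*(d(18, 4) + J(-2)) = -77*((-147 - 21*18) + 11*√(-2)/9) = -77*((-147 - 378) + 11*(I*√2)/9) = -77*(-525 + 11*I*√2/9) = 40425 - 847*I*√2/9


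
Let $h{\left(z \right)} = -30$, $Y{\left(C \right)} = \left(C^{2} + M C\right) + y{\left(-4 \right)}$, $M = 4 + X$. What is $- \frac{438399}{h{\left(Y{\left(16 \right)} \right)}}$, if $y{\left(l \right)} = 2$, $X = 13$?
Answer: $\frac{146133}{10} \approx 14613.0$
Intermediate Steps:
$M = 17$ ($M = 4 + 13 = 17$)
$Y{\left(C \right)} = 2 + C^{2} + 17 C$ ($Y{\left(C \right)} = \left(C^{2} + 17 C\right) + 2 = 2 + C^{2} + 17 C$)
$- \frac{438399}{h{\left(Y{\left(16 \right)} \right)}} = - \frac{438399}{-30} = \left(-438399\right) \left(- \frac{1}{30}\right) = \frac{146133}{10}$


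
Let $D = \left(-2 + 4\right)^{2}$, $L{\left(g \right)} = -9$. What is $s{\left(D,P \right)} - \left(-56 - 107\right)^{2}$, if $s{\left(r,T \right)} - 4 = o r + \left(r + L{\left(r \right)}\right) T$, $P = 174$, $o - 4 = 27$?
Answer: $-27311$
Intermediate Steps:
$o = 31$ ($o = 4 + 27 = 31$)
$D = 4$ ($D = 2^{2} = 4$)
$s{\left(r,T \right)} = 4 + 31 r + T \left(-9 + r\right)$ ($s{\left(r,T \right)} = 4 + \left(31 r + \left(r - 9\right) T\right) = 4 + \left(31 r + \left(-9 + r\right) T\right) = 4 + \left(31 r + T \left(-9 + r\right)\right) = 4 + 31 r + T \left(-9 + r\right)$)
$s{\left(D,P \right)} - \left(-56 - 107\right)^{2} = \left(4 - 1566 + 31 \cdot 4 + 174 \cdot 4\right) - \left(-56 - 107\right)^{2} = \left(4 - 1566 + 124 + 696\right) - \left(-163\right)^{2} = -742 - 26569 = -27311$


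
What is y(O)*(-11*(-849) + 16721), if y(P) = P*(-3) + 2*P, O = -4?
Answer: 104240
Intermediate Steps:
y(P) = -P (y(P) = -3*P + 2*P = -P)
y(O)*(-11*(-849) + 16721) = (-1*(-4))*(-11*(-849) + 16721) = 4*(9339 + 16721) = 4*26060 = 104240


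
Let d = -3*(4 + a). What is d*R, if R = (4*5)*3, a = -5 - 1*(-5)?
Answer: -720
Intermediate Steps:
a = 0 (a = -5 + 5 = 0)
R = 60 (R = 20*3 = 60)
d = -12 (d = -3*(4 + 0) = -3*4 = -12)
d*R = -12*60 = -720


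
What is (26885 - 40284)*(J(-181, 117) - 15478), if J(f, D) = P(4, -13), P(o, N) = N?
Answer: 207563909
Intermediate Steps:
J(f, D) = -13
(26885 - 40284)*(J(-181, 117) - 15478) = (26885 - 40284)*(-13 - 15478) = -13399*(-15491) = 207563909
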